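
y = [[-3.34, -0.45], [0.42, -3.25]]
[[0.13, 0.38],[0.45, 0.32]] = y@ [[-0.02, -0.10], [-0.14, -0.11]]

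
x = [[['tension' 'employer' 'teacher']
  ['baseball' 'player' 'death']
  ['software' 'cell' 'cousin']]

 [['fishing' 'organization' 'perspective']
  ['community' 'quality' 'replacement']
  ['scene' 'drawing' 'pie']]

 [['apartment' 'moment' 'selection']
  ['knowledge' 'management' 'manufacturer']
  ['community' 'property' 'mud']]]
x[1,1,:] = ['community', 'quality', 'replacement']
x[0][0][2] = 'teacher'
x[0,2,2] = 'cousin'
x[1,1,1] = 'quality'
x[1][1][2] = 'replacement'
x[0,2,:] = ['software', 'cell', 'cousin']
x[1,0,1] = 'organization'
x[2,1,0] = 'knowledge'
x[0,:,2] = ['teacher', 'death', 'cousin']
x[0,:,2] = ['teacher', 'death', 'cousin']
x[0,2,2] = 'cousin'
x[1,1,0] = 'community'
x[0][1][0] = 'baseball'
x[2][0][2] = 'selection'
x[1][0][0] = 'fishing'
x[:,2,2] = ['cousin', 'pie', 'mud']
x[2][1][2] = 'manufacturer'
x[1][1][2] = 'replacement'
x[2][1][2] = 'manufacturer'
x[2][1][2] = 'manufacturer'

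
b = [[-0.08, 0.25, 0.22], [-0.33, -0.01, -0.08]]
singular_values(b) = [0.35, 0.33]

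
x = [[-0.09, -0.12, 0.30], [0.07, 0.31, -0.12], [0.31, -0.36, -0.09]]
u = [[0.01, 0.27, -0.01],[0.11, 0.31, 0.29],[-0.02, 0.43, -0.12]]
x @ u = [[-0.02, 0.07, -0.07], [0.04, 0.06, 0.10], [-0.03, -0.07, -0.10]]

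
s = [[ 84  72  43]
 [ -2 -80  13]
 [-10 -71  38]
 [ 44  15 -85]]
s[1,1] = -80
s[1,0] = -2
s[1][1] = -80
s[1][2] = 13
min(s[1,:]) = -80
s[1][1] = -80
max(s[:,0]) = 84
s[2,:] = [-10, -71, 38]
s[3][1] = 15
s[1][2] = 13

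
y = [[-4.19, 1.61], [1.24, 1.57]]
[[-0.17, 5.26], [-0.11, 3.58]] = y @ [[0.01, -0.29], [-0.08, 2.51]]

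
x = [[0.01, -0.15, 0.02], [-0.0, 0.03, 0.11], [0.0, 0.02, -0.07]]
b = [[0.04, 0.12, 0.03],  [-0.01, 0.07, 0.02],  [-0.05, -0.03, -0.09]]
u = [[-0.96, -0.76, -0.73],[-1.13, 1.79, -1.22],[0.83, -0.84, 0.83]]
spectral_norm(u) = 2.85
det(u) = 0.01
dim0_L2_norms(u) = [1.7, 2.12, 1.65]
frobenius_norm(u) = 3.18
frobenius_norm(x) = 0.20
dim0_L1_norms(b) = [0.1, 0.22, 0.14]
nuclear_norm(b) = 0.27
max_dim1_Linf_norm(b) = 0.12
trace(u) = 1.66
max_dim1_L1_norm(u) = 4.14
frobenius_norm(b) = 0.18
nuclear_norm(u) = 4.25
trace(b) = 0.02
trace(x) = -0.03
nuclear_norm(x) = 0.29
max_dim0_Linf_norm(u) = 1.79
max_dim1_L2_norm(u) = 2.44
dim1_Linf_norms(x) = [0.15, 0.11, 0.07]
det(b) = -0.00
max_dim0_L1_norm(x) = 0.2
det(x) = -0.00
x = u @ b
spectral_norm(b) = 0.16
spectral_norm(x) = 0.16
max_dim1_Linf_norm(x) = 0.15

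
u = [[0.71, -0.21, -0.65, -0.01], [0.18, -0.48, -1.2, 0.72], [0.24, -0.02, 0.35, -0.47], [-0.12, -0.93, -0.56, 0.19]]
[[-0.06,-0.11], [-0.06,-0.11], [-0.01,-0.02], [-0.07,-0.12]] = u @ [[-0.05, -0.08], [0.07, 0.12], [0.02, 0.04], [0.01, 0.02]]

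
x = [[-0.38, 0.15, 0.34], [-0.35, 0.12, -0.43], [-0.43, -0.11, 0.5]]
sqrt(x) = [[0.03, 0.25, 0.42], [-0.69, 0.55, -0.1], [-0.49, 0.01, 0.84]]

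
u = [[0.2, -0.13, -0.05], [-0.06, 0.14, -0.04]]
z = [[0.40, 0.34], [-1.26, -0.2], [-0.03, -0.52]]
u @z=[[0.25,0.12], [-0.20,-0.03]]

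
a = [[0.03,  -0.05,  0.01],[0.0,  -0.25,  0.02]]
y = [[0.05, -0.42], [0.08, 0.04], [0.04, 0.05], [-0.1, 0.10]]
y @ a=[[0.0, 0.1, -0.01], [0.0, -0.01, 0.0], [0.0, -0.01, 0.00], [-0.00, -0.02, 0.00]]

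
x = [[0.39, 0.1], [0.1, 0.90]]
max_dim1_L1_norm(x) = 1.0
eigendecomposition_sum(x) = [[0.36, -0.07], [-0.07, 0.01]] + [[0.03,0.17], [0.17,0.89]]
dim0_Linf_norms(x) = [0.39, 0.9]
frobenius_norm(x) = 0.99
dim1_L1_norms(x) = [0.49, 1.0]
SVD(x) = [[0.19, 0.98], [0.98, -0.19]] @ diag([0.9189069184960469, 0.37109308150395326]) @ [[0.19, 0.98], [0.98, -0.19]]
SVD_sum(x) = [[0.03, 0.17], [0.17, 0.89]] + [[0.36, -0.07], [-0.07, 0.01]]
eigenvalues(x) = [0.37, 0.92]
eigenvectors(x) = [[-0.98,-0.19], [0.19,-0.98]]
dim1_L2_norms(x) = [0.4, 0.91]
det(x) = 0.34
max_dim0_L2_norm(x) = 0.91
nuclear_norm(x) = 1.29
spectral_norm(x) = 0.92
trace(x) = 1.29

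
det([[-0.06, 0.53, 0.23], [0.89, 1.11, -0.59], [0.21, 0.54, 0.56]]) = -0.329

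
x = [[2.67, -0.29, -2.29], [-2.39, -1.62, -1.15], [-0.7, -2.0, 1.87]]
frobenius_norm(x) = 5.49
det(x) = -24.11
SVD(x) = [[-0.74, 0.43, -0.52], [0.44, 0.89, 0.11], [0.51, -0.15, -0.84]] @ diag([4.280809435382495, 2.7585982132549165, 2.041520628298179]) @ [[-0.79, -0.36, 0.5], [-0.32, -0.46, -0.83], [-0.53, 0.81, -0.25]]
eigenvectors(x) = [[(0.22+0j), (0.84+0j), 0.84-0.00j], [0.88+0.00j, -0.42+0.16j, (-0.42-0.16j)], [0.41+0.00j, -0.01-0.32j, -0.01+0.32j]]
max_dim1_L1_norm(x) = 5.25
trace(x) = 2.92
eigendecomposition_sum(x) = [[-0.26-0.00j, (-0.51+0j), -0.25+0.00j],[(-1.02-0j), -2.03+0.00j, -1.01+0.00j],[(-0.48-0j), (-0.95+0j), -0.47+0.00j]] + [[(1.46-0.25j), (0.11-1.38j), -1.02+3.06j], [(-0.68+0.4j), (0.2+0.71j), (-0.07-1.72j)], [(-0.11-0.55j), -0.52-0.03j, (1.17+0.35j)]] + [[(1.46+0.25j), (0.11+1.38j), (-1.02-3.06j)], [(-0.68-0.4j), 0.20-0.71j, -0.07+1.72j], [-0.11+0.55j, -0.52+0.03j, (1.17-0.35j)]]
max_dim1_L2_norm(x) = 3.53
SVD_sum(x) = [[2.48, 1.13, -1.57], [-1.49, -0.68, 0.94], [-1.74, -0.79, 1.10]] + [[-0.38, -0.55, -0.99],[-0.78, -1.13, -2.04],[0.13, 0.19, 0.34]] + [[0.56, -0.87, 0.27], [-0.12, 0.19, -0.06], [0.91, -1.4, 0.43]]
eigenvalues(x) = [(-2.76+0j), (2.84+0.81j), (2.84-0.81j)]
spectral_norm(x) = 4.28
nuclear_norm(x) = 9.08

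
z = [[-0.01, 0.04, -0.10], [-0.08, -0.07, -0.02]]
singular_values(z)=[0.11, 0.11]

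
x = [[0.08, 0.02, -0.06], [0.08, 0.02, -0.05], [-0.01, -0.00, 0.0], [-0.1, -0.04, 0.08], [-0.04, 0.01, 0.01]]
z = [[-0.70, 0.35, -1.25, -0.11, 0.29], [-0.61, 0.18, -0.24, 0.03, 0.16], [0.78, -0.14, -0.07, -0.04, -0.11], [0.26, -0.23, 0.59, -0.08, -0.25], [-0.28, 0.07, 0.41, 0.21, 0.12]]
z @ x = [[-0.02, 0.0, 0.02], [-0.04, -0.01, 0.03], [0.06, 0.01, -0.04], [0.01, 0.00, -0.01], [-0.05, -0.01, 0.03]]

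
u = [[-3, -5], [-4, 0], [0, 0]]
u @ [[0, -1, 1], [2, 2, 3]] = [[-10, -7, -18], [0, 4, -4], [0, 0, 0]]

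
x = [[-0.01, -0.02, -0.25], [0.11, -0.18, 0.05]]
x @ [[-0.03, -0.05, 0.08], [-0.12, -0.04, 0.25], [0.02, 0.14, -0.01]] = [[-0.0, -0.03, -0.0], [0.02, 0.01, -0.04]]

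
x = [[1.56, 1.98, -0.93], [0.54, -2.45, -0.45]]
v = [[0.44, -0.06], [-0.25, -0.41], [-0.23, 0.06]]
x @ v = [[0.41, -0.96], [0.95, 0.95]]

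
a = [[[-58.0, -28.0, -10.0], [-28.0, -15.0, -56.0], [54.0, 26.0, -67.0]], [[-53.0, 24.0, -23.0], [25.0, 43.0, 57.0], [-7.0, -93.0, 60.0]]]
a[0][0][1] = -28.0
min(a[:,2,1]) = -93.0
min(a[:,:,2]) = -67.0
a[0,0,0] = -58.0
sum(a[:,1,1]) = 28.0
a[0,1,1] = -15.0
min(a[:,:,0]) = -58.0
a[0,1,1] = -15.0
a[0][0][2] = -10.0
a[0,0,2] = -10.0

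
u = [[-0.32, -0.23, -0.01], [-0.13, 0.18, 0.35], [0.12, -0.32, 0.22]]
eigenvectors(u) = [[0.96+0.00j, (-0.11-0.21j), -0.11+0.21j], [(0.26+0j), -0.02+0.67j, -0.02-0.67j], [(-0.06+0j), -0.70+0.00j, (-0.7-0j)]]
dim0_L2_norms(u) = [0.37, 0.43, 0.41]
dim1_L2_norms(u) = [0.39, 0.41, 0.41]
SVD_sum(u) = [[-0.08, -0.25, 0.11], [-0.0, -0.01, 0.01], [-0.09, -0.29, 0.13]] + [[0.01, -0.02, -0.04], [-0.09, 0.19, 0.36], [-0.00, 0.01, 0.02]] + [[-0.25,0.04,-0.08], [-0.04,0.01,-0.01], [0.22,-0.04,0.07]]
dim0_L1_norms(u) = [0.57, 0.73, 0.58]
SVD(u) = [[0.65, -0.1, -0.75], [0.03, 0.99, -0.11], [0.76, 0.05, 0.65]] @ diag([0.44009777693751534, 0.41511707244394896, 0.3555161921772654]) @ [[-0.28, -0.88, 0.39], [-0.22, 0.45, 0.86], [0.94, -0.15, 0.32]]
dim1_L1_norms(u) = [0.56, 0.66, 0.66]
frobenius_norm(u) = 0.70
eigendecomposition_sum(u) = [[(-0.35-0j),-0.11+0.00j,(0.06-0j)], [-0.09-0.00j,(-0.03+0j),0.02-0.00j], [0.02+0.00j,0.01-0.00j,(-0+0j)]] + [[0.01+0.01j,-0.06-0.03j,(-0.03+0.06j)],[-0.02-0.05j,(0.1+0.16j),(0.17-0.1j)],[(0.05-0.02j),-0.16+0.11j,(0.11+0.17j)]] + [[0.01-0.01j, (-0.06+0.03j), -0.03-0.06j],[-0.02+0.05j, 0.10-0.16j, (0.17+0.1j)],[(0.05+0.02j), (-0.16-0.11j), 0.11-0.17j]]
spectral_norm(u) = 0.44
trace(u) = 0.08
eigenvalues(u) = [(-0.38+0j), (0.23+0.34j), (0.23-0.34j)]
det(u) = -0.06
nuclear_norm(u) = 1.21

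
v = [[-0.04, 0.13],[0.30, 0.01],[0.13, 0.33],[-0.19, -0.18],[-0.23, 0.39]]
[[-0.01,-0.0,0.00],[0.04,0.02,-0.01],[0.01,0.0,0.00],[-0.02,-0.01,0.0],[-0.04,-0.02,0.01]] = v @[[0.12, 0.06, -0.02], [-0.03, -0.02, 0.01]]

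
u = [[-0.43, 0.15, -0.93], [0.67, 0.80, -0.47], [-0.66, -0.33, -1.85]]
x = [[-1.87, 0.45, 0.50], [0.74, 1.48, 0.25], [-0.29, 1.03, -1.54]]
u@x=[[1.18, -0.93, 1.25], [-0.52, 1.0, 1.26], [1.53, -2.69, 2.44]]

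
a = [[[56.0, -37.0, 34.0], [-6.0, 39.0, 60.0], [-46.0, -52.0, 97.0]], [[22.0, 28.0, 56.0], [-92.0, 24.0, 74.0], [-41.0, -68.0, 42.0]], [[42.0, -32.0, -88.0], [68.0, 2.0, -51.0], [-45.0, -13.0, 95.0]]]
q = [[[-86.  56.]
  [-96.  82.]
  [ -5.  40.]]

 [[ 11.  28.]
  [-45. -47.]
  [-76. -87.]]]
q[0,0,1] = 56.0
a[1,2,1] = -68.0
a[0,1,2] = 60.0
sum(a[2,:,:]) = -22.0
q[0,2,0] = -5.0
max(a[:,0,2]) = 56.0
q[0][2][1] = 40.0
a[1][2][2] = 42.0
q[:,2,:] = [[-5.0, 40.0], [-76.0, -87.0]]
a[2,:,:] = [[42.0, -32.0, -88.0], [68.0, 2.0, -51.0], [-45.0, -13.0, 95.0]]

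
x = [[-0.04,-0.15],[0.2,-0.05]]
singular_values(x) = [0.21, 0.16]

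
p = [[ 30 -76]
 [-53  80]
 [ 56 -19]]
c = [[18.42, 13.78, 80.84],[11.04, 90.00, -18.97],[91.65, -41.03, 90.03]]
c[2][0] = 91.65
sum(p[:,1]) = -15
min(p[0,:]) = -76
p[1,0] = -53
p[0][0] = 30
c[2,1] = -41.03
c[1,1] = 90.0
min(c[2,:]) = -41.03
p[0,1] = -76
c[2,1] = -41.03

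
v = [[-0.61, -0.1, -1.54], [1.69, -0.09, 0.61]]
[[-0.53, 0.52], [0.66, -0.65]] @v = [[1.2,0.01,1.13], [-1.5,-0.01,-1.41]]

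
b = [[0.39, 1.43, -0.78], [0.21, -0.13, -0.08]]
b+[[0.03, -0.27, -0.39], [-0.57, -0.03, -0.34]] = [[0.42,1.16,-1.17], [-0.36,-0.16,-0.42]]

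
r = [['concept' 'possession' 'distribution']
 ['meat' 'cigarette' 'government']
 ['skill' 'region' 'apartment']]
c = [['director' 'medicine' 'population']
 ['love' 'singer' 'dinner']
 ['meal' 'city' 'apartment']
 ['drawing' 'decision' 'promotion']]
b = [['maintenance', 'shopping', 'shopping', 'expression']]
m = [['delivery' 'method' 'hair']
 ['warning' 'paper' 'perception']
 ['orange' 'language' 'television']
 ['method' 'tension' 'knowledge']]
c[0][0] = 'director'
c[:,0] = ['director', 'love', 'meal', 'drawing']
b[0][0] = 'maintenance'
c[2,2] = 'apartment'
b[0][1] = 'shopping'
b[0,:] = ['maintenance', 'shopping', 'shopping', 'expression']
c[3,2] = 'promotion'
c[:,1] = ['medicine', 'singer', 'city', 'decision']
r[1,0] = 'meat'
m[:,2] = ['hair', 'perception', 'television', 'knowledge']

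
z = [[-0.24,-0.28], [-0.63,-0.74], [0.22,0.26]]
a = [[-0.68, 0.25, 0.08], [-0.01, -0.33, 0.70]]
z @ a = [[0.17, 0.03, -0.22], [0.44, 0.09, -0.57], [-0.15, -0.03, 0.2]]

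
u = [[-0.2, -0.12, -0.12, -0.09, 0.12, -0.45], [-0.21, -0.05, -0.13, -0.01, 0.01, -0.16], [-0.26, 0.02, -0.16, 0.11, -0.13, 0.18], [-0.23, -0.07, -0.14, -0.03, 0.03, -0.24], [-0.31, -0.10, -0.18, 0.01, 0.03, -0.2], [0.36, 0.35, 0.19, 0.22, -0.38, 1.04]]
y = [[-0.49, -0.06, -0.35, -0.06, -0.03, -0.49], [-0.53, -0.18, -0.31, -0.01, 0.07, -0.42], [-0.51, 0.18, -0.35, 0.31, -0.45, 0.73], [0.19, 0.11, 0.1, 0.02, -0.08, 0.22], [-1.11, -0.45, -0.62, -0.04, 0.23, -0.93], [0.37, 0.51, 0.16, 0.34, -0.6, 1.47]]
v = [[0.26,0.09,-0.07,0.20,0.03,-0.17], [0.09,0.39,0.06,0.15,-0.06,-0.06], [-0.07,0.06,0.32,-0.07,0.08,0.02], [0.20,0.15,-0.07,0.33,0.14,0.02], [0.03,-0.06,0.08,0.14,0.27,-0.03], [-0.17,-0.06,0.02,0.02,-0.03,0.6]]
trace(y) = 0.70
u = v @ y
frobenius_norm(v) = 1.08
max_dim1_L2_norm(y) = 1.75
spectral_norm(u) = 1.46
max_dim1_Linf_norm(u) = 1.04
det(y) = 0.00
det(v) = 0.00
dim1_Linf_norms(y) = [0.49, 0.53, 0.73, 0.22, 1.11, 1.47]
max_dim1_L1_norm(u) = 2.54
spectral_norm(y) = 2.54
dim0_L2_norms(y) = [1.48, 0.74, 0.87, 0.47, 0.79, 2.01]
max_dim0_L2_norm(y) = 2.01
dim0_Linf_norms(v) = [0.26, 0.39, 0.32, 0.33, 0.27, 0.6]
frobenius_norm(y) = 2.89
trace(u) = 0.63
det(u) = -0.00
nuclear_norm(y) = 4.12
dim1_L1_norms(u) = [1.1, 0.57, 0.86, 0.74, 0.83, 2.54]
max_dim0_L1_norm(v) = 0.91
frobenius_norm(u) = 1.55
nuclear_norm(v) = 2.17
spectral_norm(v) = 0.75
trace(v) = 2.17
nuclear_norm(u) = 2.06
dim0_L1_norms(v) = [0.82, 0.81, 0.62, 0.91, 0.61, 0.9]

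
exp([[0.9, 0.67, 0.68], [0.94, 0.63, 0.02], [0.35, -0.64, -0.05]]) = [[3.32, 1.24, 1.25], [2.29, 2.44, 0.6], [0.1, -0.8, 1.01]]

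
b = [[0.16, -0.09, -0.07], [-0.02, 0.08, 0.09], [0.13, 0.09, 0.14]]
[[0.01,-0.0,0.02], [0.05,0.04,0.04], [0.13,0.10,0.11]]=b @ [[0.42, 0.3, 0.36], [0.3, 0.49, 0.11], [0.36, 0.11, 0.39]]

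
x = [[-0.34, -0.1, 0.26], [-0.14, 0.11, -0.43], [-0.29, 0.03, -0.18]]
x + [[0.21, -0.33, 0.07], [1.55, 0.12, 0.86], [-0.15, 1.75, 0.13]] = [[-0.13, -0.43, 0.33], [1.41, 0.23, 0.43], [-0.44, 1.78, -0.05]]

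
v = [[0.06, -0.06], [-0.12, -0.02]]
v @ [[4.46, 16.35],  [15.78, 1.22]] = [[-0.68, 0.91], [-0.85, -1.99]]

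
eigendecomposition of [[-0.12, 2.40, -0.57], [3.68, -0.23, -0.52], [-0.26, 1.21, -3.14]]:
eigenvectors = [[-0.63, -0.29, -0.07], [-0.77, 0.18, 0.31], [-0.13, -0.94, 0.95]]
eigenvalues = [2.69, -3.45, -2.73]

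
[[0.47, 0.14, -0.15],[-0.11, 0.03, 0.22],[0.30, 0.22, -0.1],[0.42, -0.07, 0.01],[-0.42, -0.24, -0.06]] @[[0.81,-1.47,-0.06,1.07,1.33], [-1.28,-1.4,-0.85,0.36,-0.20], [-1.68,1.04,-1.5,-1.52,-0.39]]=[[0.45, -1.04, 0.08, 0.78, 0.66], [-0.5, 0.35, -0.35, -0.44, -0.24], [0.13, -0.85, -0.05, 0.55, 0.39], [0.41, -0.51, 0.02, 0.41, 0.57], [0.07, 0.89, 0.32, -0.44, -0.49]]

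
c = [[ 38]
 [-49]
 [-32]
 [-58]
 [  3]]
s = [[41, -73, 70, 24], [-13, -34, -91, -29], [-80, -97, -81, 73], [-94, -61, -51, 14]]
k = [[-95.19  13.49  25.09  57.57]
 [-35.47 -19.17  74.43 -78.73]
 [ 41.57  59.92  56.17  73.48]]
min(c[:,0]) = -58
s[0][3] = 24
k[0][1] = 13.49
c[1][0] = -49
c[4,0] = 3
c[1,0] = -49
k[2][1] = 59.92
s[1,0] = -13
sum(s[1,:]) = -167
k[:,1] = [13.49, -19.17, 59.92]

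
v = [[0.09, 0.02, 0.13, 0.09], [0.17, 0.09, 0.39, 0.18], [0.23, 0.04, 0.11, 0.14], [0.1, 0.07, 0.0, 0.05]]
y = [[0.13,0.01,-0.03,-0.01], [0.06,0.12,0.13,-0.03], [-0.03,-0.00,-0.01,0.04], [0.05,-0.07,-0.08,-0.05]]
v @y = [[0.01,-0.00,-0.01,-0.00], [0.02,-0.00,-0.01,0.00], [0.04,-0.0,-0.01,-0.01], [0.02,0.01,0.00,-0.01]]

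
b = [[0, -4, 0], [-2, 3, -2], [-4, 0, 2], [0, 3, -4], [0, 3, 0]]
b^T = [[0, -2, -4, 0, 0], [-4, 3, 0, 3, 3], [0, -2, 2, -4, 0]]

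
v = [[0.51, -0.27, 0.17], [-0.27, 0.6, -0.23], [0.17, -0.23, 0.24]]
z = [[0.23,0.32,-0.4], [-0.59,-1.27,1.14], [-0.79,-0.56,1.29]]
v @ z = [[0.14,0.41,-0.29],[-0.23,-0.72,0.5],[-0.01,0.21,-0.02]]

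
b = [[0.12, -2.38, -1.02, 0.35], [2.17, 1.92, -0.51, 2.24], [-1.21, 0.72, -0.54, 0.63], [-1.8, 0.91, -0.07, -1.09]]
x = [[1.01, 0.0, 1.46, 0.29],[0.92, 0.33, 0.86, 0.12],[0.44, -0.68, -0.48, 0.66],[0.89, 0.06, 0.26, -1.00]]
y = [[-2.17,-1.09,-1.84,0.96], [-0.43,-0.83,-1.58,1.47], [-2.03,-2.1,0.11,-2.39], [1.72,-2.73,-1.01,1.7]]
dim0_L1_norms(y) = [6.35, 6.75, 4.54, 6.52]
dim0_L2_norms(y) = [3.46, 3.71, 2.63, 3.42]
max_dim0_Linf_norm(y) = 2.73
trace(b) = 0.41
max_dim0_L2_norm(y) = 3.71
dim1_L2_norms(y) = [3.19, 2.35, 3.78, 3.78]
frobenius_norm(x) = 2.85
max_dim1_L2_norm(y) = 3.78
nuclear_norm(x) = 4.92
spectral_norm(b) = 4.00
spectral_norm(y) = 4.48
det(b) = 8.16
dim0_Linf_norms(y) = [2.17, 2.73, 1.84, 2.39]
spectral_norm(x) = 2.32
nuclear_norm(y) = 11.45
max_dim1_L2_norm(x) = 1.8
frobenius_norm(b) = 5.33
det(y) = 7.69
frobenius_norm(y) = 6.66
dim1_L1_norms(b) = [3.87, 6.84, 3.1, 3.87]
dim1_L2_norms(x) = [1.8, 1.31, 1.15, 1.37]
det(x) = 0.93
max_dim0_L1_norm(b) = 5.93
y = x @ b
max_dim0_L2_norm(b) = 3.27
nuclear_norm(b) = 9.14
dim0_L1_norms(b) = [5.3, 5.93, 2.14, 4.31]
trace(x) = -0.14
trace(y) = -1.19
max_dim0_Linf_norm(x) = 1.46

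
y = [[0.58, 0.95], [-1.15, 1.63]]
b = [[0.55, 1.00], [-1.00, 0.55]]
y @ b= [[-0.63,1.1], [-2.26,-0.25]]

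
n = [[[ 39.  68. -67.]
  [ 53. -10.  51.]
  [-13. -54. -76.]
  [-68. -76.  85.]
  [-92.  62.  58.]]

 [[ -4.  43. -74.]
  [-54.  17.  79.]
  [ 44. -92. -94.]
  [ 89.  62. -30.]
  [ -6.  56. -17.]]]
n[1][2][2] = -94.0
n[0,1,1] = -10.0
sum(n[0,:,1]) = -10.0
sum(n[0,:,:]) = -40.0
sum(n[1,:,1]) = 86.0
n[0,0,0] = 39.0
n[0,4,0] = -92.0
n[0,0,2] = -67.0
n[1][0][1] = 43.0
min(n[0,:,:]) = -92.0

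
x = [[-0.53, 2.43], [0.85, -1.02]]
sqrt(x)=[[(0.48+0.62j), (0.69-1.25j)], [(0.24-0.44j), (0.34+0.87j)]]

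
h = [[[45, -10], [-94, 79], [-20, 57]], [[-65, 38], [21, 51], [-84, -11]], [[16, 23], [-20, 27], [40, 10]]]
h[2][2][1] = 10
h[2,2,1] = 10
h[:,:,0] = [[45, -94, -20], [-65, 21, -84], [16, -20, 40]]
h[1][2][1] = -11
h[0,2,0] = -20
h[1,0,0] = -65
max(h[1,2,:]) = -11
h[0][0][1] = -10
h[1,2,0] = -84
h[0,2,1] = 57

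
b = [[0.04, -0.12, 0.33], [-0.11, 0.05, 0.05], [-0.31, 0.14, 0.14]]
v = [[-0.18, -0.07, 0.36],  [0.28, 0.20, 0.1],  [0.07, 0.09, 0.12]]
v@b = [[-0.11,0.07,-0.01],[-0.04,-0.01,0.12],[-0.04,0.01,0.04]]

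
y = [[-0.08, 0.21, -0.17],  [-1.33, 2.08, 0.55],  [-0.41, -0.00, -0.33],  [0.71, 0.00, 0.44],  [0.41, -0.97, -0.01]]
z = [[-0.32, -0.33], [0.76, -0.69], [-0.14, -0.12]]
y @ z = [[0.21, -0.1], [1.93, -1.06], [0.18, 0.17], [-0.29, -0.29], [-0.87, 0.54]]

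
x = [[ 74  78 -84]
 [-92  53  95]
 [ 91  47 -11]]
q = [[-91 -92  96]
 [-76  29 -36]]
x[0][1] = 78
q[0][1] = -92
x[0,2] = -84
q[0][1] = -92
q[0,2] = 96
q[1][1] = 29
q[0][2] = 96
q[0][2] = 96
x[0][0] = 74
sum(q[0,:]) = -87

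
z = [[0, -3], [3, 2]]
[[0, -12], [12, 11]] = z@[[4, 1], [0, 4]]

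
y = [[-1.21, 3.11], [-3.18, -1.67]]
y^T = [[-1.21, -3.18], [3.11, -1.67]]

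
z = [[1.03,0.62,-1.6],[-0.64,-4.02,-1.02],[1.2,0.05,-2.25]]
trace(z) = -5.24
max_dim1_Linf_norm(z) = 4.02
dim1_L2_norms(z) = [2.0, 4.2, 2.55]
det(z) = 0.05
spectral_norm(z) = 4.22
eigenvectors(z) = [[0.86,0.6,-0.11],  [-0.25,-0.40,0.99],  [0.45,0.70,0.05]]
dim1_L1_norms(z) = [3.25, 5.68, 3.5]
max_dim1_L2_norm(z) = 4.2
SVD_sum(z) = [[0.05,  0.32,  0.09], [-0.62,  -4.01,  -1.06], [-0.05,  -0.33,  -0.09]] + [[0.98, 0.30, -1.69], [-0.02, -0.01, 0.04], [1.25, 0.38, -2.16]] + [[0.00,-0.00,0.0],[0.00,-0.0,0.00],[-0.0,0.0,-0.00]]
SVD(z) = [[-0.08, -0.62, -0.78], [0.99, 0.02, -0.11], [0.08, -0.79, 0.61]] @ diag([4.224022846553372, 3.205981497078582, 0.0036921788847636985]) @ [[-0.15, -0.96, -0.25], [-0.5, -0.15, 0.86], [-0.86, 0.25, -0.45]]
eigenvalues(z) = [0.01, -1.25, -4.0]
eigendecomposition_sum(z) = [[0.02,0.0,-0.01],[-0.01,-0.0,0.00],[0.01,0.0,-0.01]] + [[1.02,0.19,-1.83], [-0.67,-0.13,1.21], [1.19,0.23,-2.14]] + [[-0.0,0.42,0.24], [0.04,-3.89,-2.24], [0.0,-0.18,-0.1]]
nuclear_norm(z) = 7.43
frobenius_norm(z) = 5.30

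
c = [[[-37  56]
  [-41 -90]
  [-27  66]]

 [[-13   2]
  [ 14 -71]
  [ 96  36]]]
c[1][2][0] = 96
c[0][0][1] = 56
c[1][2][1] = 36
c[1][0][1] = 2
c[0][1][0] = -41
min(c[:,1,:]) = -90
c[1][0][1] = 2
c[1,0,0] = -13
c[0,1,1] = -90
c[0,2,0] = -27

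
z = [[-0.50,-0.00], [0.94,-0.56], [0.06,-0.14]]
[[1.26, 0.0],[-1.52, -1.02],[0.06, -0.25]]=z @ [[-2.53, -0.01], [-1.54, 1.81]]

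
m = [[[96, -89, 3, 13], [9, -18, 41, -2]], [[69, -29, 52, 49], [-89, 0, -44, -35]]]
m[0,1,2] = 41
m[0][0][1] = -89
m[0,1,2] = 41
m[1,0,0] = 69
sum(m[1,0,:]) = 141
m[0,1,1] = -18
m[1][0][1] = -29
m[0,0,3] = 13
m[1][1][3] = -35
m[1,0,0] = 69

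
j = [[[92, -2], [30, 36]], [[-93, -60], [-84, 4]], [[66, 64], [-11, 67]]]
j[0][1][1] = 36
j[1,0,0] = -93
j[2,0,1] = 64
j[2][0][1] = 64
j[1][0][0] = -93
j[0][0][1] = -2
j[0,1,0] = 30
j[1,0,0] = -93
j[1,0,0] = -93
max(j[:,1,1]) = 67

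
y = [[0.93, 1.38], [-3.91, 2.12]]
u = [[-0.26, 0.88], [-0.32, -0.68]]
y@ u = [[-0.68, -0.12], [0.34, -4.88]]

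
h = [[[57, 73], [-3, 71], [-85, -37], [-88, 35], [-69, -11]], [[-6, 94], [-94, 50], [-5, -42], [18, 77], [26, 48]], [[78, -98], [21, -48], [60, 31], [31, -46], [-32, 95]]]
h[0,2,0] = -85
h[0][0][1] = 73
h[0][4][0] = -69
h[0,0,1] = 73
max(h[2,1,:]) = 21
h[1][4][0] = 26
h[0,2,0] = -85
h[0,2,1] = -37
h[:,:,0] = [[57, -3, -85, -88, -69], [-6, -94, -5, 18, 26], [78, 21, 60, 31, -32]]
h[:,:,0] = [[57, -3, -85, -88, -69], [-6, -94, -5, 18, 26], [78, 21, 60, 31, -32]]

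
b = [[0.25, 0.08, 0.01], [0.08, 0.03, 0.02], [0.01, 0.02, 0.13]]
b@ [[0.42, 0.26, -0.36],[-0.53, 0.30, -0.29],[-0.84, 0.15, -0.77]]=[[0.05,  0.09,  -0.12], [0.0,  0.03,  -0.05], [-0.12,  0.03,  -0.11]]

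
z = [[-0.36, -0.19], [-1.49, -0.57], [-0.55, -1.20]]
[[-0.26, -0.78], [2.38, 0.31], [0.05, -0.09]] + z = [[-0.62, -0.97], [0.89, -0.26], [-0.5, -1.29]]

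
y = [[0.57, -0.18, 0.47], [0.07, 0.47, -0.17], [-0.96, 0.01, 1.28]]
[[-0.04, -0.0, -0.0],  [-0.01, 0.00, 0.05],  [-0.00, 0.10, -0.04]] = y@[[-0.05, -0.04, 0.03], [-0.02, 0.03, 0.09], [-0.04, 0.05, -0.01]]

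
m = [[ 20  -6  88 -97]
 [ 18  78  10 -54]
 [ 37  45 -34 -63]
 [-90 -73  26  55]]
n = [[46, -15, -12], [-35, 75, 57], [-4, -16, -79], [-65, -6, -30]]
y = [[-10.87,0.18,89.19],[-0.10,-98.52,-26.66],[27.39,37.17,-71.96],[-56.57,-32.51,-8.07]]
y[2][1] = 37.17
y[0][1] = 0.18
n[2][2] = -79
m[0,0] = 20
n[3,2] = -30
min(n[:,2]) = -79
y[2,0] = 27.39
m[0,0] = 20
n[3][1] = -6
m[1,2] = 10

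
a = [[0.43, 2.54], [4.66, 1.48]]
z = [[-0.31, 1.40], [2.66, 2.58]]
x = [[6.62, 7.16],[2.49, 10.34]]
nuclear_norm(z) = 4.98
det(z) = -4.52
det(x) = 50.62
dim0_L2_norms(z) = [2.68, 2.94]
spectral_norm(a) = 5.06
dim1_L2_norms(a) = [2.58, 4.89]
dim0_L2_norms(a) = [4.68, 2.94]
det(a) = -11.20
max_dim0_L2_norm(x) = 12.58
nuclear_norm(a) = 7.28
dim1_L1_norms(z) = [1.71, 5.24]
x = a @ z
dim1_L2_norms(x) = [9.75, 10.64]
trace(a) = 1.91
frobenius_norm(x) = 14.43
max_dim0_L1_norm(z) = 3.98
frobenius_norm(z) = 3.97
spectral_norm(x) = 13.97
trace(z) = 2.27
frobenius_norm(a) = 5.53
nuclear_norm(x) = 17.59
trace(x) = 16.96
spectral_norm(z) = 3.79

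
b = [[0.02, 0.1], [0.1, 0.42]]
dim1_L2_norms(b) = [0.1, 0.43]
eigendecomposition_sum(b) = [[-0.00, 0.00], [0.00, -0.00]] + [[0.02, 0.1], [0.1, 0.42]]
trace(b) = 0.44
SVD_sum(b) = [[0.02, 0.1], [0.10, 0.42]] + [[-0.00, 0.0], [0.0, -0.00]]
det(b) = -0.00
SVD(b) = [[-0.23, -0.97],[-0.97, 0.23]] @ diag([0.44360679774997896, 0.003606797749978975]) @ [[-0.23, -0.97], [0.97, -0.23]]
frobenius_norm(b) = 0.44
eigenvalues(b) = [-0.0, 0.44]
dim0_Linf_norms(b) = [0.1, 0.42]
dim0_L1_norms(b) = [0.12, 0.52]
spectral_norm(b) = 0.44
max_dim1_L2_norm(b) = 0.43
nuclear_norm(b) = 0.45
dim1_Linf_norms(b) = [0.1, 0.42]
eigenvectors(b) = [[-0.97, -0.23], [0.23, -0.97]]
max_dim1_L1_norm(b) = 0.52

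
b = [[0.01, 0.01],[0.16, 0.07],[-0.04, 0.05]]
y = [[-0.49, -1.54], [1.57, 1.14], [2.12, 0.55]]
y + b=[[-0.48, -1.53], [1.73, 1.21], [2.08, 0.6]]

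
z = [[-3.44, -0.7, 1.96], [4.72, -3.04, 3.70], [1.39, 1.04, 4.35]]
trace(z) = -2.13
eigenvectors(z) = [[-0.05+0.43j,  (-0.05-0.43j),  (0.16+0j)], [0.89+0.00j,  0.89-0.00j,  0.48+0.00j], [-0.09-0.09j,  (-0.09+0.09j),  (0.86+0j)]]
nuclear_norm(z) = 14.59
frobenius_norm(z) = 9.13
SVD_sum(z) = [[-0.58, 0.23, -0.57], [4.50, -1.81, 4.43], [2.47, -0.99, 2.43]] + [[-2.45, 0.46, 2.67], [0.56, -0.10, -0.61], [-1.60, 0.30, 1.74]] + [[-0.42, -1.39, -0.14], [-0.34, -1.13, -0.12], [0.52, 1.73, 0.18]]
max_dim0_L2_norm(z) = 6.04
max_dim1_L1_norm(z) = 11.46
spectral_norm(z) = 7.54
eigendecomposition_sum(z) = [[(-1.81+0.8j), (-0.4-0.85j), 0.55+0.33j], [(2.07+3.54j), (-1.66+1.02j), 0.54-1.21j], [0.18-0.56j, (0.27+0.08j), -0.18+0.06j]] + [[(-1.81-0.8j),  (-0.4+0.85j),  (0.55-0.33j)], [(2.07-3.54j),  -1.66-1.02j,  0.54+1.21j], [(0.18+0.56j),  0.27-0.08j,  -0.18-0.06j]] + [[0.19+0.00j, (0.09+0j), 0.86-0.00j],[0.58+0.00j, 0.28+0.00j, 2.61-0.00j],[(1.04+0j), (0.51+0j), 4.71-0.00j]]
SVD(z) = [[-0.11, -0.82, -0.56], [0.87, 0.19, -0.45], [0.48, -0.54, 0.7]] @ diag([7.535182969181657, 4.438933379140139, 2.6130993238891973]) @ [[0.68, -0.28, 0.67], [0.67, -0.13, -0.73], [0.29, 0.95, 0.10]]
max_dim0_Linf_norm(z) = 4.72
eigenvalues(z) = [(-3.66+1.87j), (-3.66-1.87j), (5.18+0j)]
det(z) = 87.40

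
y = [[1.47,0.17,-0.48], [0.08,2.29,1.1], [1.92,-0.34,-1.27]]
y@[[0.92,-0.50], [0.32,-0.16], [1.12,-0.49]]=[[0.87, -0.53], [2.04, -0.95], [0.24, -0.28]]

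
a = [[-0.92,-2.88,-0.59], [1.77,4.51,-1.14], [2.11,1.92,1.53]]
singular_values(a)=[6.27, 2.22, 0.72]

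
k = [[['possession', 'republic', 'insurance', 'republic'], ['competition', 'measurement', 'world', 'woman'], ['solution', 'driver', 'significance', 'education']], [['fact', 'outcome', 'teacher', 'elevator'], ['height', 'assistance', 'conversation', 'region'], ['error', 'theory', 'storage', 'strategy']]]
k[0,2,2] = 'significance'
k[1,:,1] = ['outcome', 'assistance', 'theory']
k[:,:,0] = [['possession', 'competition', 'solution'], ['fact', 'height', 'error']]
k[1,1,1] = 'assistance'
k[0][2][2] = 'significance'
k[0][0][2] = 'insurance'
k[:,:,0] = [['possession', 'competition', 'solution'], ['fact', 'height', 'error']]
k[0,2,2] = 'significance'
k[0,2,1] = 'driver'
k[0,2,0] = 'solution'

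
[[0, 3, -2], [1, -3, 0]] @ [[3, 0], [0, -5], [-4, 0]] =[[8, -15], [3, 15]]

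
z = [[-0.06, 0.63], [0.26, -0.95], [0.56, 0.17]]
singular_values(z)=[1.17, 0.59]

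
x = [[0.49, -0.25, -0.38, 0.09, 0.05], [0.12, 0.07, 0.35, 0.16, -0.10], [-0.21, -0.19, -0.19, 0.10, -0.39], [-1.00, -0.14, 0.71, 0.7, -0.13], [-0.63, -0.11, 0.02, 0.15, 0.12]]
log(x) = [[-0.40+0.32j, (-0.06+0.58j), (-0.49+0.84j), -0.05-0.28j, (0.51+0.67j)], [-0.17-0.55j, -6.85+3.61j, -1.06-1.20j, (2.65-1.52j), -4.91+2.68j], [0.02+0.99j, 3.13-0.32j, (-0.45+2.53j), -1.36+0.05j, 2.44+0.33j], [-1.79-0.36j, (-4.08+2.52j), (-0.2-0.77j), 1.28-1.06j, (-3.04+1.89j)], [-0.96+0.40j, 0.23+0.77j, (0.29+1.08j), 0.06-0.37j, (-0.71+0.89j)]]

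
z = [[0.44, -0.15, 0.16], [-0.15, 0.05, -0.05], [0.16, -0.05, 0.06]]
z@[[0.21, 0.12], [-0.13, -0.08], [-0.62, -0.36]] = [[0.01, 0.01], [-0.01, -0.00], [0.0, 0.00]]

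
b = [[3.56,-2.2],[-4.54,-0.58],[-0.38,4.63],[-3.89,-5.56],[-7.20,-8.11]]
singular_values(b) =[13.63, 6.16]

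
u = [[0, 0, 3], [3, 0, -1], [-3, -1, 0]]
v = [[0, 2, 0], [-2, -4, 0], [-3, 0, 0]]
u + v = [[0, 2, 3], [1, -4, -1], [-6, -1, 0]]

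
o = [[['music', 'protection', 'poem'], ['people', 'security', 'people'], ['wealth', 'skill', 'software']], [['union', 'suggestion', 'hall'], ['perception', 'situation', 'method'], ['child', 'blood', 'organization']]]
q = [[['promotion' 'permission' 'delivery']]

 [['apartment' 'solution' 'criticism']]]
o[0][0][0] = 'music'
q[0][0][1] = 'permission'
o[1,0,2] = 'hall'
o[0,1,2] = 'people'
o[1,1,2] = 'method'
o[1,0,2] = 'hall'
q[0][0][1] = 'permission'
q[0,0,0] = 'promotion'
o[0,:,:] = [['music', 'protection', 'poem'], ['people', 'security', 'people'], ['wealth', 'skill', 'software']]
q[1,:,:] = [['apartment', 'solution', 'criticism']]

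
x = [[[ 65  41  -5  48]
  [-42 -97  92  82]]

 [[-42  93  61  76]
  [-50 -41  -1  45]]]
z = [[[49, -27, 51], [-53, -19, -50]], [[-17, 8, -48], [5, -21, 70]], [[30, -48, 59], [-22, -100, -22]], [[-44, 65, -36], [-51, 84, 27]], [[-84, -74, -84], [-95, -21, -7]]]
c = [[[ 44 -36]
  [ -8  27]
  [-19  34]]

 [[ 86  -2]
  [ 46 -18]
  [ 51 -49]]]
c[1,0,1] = -2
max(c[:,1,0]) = 46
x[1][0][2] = 61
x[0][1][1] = -97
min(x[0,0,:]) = -5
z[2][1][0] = -22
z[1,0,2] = -48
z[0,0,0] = 49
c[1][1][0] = 46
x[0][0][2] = -5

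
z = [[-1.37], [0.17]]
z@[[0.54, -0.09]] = [[-0.74,0.12], [0.09,-0.02]]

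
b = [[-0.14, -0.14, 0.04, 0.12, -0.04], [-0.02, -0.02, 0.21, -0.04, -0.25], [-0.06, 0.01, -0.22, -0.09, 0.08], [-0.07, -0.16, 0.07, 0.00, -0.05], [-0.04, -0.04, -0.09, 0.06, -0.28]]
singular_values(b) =[0.45, 0.28, 0.25, 0.13, 0.06]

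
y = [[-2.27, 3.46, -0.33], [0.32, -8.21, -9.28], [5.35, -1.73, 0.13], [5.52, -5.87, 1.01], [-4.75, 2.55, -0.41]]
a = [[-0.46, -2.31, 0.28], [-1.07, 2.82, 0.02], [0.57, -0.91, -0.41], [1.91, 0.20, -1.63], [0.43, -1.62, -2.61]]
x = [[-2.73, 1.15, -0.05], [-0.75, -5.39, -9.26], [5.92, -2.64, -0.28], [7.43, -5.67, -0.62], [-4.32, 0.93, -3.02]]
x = y + a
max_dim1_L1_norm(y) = 17.81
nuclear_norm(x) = 24.73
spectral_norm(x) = 12.84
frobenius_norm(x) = 16.81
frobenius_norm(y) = 17.25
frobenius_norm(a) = 5.66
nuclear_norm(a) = 9.15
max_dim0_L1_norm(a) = 7.86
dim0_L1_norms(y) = [18.21, 21.82, 11.16]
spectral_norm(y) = 14.07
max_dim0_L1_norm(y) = 21.82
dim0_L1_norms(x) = [21.15, 15.78, 13.23]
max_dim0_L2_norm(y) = 11.11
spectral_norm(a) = 4.45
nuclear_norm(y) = 26.27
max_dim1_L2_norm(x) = 10.74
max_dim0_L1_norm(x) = 21.15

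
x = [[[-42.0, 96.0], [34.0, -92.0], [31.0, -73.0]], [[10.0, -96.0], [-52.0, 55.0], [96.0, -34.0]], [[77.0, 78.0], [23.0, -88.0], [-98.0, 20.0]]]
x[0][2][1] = -73.0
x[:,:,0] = [[-42.0, 34.0, 31.0], [10.0, -52.0, 96.0], [77.0, 23.0, -98.0]]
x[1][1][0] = -52.0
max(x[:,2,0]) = 96.0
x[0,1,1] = -92.0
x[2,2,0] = -98.0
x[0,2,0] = 31.0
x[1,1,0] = -52.0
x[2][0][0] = 77.0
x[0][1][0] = 34.0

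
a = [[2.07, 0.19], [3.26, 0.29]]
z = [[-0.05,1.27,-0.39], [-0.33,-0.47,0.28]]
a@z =[[-0.17, 2.54, -0.75], [-0.26, 4.00, -1.19]]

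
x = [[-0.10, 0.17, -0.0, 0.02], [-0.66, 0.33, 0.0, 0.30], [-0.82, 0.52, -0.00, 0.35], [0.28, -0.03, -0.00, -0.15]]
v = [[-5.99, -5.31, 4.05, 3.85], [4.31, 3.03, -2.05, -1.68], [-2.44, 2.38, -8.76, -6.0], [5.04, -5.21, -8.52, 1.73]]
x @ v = [[1.43, 0.94, -0.92, -0.64],[6.89, 2.94, -5.91, -2.58],[8.92, 4.11, -7.37, -3.43],[-2.56, -0.80, 2.47, 0.87]]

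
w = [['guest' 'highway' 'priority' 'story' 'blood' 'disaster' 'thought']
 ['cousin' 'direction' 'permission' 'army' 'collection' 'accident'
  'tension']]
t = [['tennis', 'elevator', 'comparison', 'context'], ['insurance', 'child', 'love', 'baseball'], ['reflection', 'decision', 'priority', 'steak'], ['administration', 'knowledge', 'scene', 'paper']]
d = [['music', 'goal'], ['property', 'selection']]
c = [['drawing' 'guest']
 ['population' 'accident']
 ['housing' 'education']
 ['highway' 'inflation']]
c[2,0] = 'housing'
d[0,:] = ['music', 'goal']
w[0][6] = 'thought'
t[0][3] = 'context'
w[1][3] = 'army'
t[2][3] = 'steak'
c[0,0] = 'drawing'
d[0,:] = ['music', 'goal']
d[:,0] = ['music', 'property']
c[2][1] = 'education'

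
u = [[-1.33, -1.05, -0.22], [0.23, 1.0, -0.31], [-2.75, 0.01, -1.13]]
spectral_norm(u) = 3.29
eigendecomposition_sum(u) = [[(-1.1-0j), -0.37-0.00j, -0.35+0.00j], [-0.22-0.00j, (-0.07-0j), (-0.07+0j)], [-3.00-0.00j, -1.00-0.00j, (-0.96+0j)]] + [[(-0.11+0.59j), (-0.34+0.88j), (0.07-0.28j)],[(0.22-0.69j), 0.54-1.01j, -0.12+0.33j],[0.13-1.12j, (0.51-1.7j), (-0.08+0.53j)]] + [[(-0.11-0.59j),-0.34-0.88j,(0.07+0.28j)], [0.22+0.69j,(0.54+1.01j),-0.12-0.33j], [0.13+1.12j,(0.51+1.7j),(-0.08-0.53j)]]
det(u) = -0.27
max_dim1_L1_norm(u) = 3.89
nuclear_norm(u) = 4.79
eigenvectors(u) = [[0.34+0.00j,-0.41-0.03j,(-0.41+0.03j)], [0.07+0.00j,0.48+0.10j,(0.48-0.1j)], [(0.94+0j),0.77+0.00j,0.77-0.00j]]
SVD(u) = [[-0.45, 0.59, -0.67], [0.08, -0.72, -0.69], [-0.89, -0.37, 0.27]] @ diag([3.2926628805146065, 1.4364179767478231, 0.058090888760137065]) @ [[0.93,0.17,0.33], [0.04,-0.93,0.35], [-0.36,0.32,0.88]]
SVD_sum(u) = [[-1.38, -0.25, -0.49], [0.26, 0.05, 0.09], [-2.72, -0.49, -0.96]] + [[0.04, -0.79, 0.30], [-0.04, 0.97, -0.37], [-0.02, 0.49, -0.19]] + [[0.01, -0.01, -0.03], [0.01, -0.01, -0.04], [-0.01, 0.01, 0.01]]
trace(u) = -1.46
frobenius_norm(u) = 3.59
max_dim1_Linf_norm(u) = 2.75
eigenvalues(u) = [(-2.14+0j), (0.34+0.12j), (0.34-0.12j)]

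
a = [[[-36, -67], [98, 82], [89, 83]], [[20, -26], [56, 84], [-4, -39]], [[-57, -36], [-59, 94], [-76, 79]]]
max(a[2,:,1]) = 94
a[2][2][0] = -76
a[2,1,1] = 94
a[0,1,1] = 82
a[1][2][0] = -4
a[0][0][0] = -36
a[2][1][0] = -59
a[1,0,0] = 20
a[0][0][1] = -67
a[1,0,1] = -26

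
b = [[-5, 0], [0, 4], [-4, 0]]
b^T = [[-5, 0, -4], [0, 4, 0]]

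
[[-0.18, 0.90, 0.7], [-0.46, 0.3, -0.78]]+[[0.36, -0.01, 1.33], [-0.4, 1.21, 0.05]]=[[0.18, 0.89, 2.03], [-0.86, 1.51, -0.73]]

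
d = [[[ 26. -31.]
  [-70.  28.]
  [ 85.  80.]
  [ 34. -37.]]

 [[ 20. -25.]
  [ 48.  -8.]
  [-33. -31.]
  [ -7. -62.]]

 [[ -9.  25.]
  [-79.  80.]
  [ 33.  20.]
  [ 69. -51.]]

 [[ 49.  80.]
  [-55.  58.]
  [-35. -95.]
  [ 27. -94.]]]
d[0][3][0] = 34.0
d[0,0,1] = -31.0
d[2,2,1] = 20.0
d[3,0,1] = 80.0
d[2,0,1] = 25.0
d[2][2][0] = 33.0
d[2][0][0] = -9.0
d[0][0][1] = -31.0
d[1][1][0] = 48.0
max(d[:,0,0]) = 49.0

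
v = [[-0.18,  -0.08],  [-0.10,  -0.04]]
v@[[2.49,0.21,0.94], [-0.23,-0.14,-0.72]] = [[-0.43, -0.03, -0.11], [-0.24, -0.02, -0.07]]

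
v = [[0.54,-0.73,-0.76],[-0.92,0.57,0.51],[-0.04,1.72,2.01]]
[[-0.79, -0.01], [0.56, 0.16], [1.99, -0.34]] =v @ [[-0.01,-0.37], [0.35,-0.7], [0.69,0.42]]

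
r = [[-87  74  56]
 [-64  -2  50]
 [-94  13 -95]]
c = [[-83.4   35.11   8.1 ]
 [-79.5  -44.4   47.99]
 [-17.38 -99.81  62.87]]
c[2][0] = -17.38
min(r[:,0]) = -94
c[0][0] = -83.4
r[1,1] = -2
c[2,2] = 62.87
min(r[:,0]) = -94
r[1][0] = -64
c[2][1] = -99.81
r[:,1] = [74, -2, 13]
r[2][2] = -95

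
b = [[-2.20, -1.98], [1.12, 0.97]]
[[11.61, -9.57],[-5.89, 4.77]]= b @ [[-4.79, 1.85],[-0.54, 2.78]]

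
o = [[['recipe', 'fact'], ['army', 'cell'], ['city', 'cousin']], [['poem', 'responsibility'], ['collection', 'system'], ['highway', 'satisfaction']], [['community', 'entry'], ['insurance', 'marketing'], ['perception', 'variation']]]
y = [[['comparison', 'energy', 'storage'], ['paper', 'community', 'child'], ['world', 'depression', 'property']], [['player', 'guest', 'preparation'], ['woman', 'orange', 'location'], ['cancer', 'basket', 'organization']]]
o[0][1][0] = 'army'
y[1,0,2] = 'preparation'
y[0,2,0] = 'world'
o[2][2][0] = 'perception'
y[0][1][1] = 'community'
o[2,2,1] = 'variation'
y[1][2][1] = 'basket'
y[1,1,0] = 'woman'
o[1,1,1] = 'system'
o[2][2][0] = 'perception'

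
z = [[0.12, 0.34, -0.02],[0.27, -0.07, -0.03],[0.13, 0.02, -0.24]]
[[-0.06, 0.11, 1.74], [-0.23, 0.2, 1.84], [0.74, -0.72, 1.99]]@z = [[0.25,  0.01,  -0.42],[0.27,  -0.06,  -0.44],[0.15,  0.34,  -0.47]]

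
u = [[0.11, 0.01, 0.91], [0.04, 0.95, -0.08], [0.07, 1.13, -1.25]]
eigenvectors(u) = [[0.56, -1.00, -0.47], [-0.04, 0.05, -0.78], [-0.83, -0.01, -0.42]]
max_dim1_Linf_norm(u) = 1.25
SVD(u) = [[-0.34, 0.71, -0.62], [0.36, 0.71, 0.60], [0.87, -0.02, -0.50]] @ diag([1.942442923199749, 0.903150867300144, 0.07958643732579031]) @ [[0.02,0.68,-0.73], [0.12,0.73,0.68], [-0.99,0.1,0.06]]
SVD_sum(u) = [[-0.01,-0.45,0.48],  [0.01,0.48,-0.52],  [0.03,1.15,-1.23]] + [[0.07, 0.46, 0.43], [0.07, 0.46, 0.43], [-0.0, -0.01, -0.01]] + [[0.05, -0.0, -0.00], [-0.05, 0.00, 0.0], [0.04, -0.0, -0.0]]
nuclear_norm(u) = 2.93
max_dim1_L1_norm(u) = 2.45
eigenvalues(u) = [-1.24, 0.12, 0.93]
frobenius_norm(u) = 2.14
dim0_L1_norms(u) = [0.22, 2.09, 2.24]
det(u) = -0.14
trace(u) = -0.19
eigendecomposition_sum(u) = [[-0.03,-0.43,0.84], [0.0,0.03,-0.06], [0.05,0.64,-1.24]] + [[0.11, -0.11, 0.08],[-0.01, 0.01, -0.00],[0.0, -0.0, 0.0]] + [[0.03, 0.56, -0.01],[0.04, 0.91, -0.02],[0.02, 0.49, -0.01]]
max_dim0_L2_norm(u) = 1.55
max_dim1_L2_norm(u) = 1.69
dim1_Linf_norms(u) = [0.91, 0.95, 1.25]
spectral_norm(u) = 1.94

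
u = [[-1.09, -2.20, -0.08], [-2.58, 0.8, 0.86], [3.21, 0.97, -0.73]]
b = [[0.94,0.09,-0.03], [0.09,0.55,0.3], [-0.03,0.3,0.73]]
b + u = [[-0.15,-2.11,-0.11], [-2.49,1.35,1.16], [3.18,1.27,0.0]]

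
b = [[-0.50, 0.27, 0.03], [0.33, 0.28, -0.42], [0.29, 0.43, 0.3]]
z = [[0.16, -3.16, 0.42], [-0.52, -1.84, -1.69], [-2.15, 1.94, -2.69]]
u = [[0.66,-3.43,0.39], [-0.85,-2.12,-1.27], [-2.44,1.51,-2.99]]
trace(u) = -4.45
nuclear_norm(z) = 8.42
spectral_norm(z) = 4.59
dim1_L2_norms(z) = [3.19, 2.55, 3.95]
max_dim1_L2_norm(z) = 3.95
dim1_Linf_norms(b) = [0.5, 0.42, 0.43]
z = b + u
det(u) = 1.02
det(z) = -7.83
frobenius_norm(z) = 5.69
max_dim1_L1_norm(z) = 6.78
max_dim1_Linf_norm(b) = 0.5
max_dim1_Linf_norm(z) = 3.16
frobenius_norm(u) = 6.03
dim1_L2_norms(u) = [3.51, 2.61, 4.14]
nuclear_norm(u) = 8.50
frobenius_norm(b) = 1.02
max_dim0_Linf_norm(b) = 0.5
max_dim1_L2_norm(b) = 0.6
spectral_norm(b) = 0.71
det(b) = -0.19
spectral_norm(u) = 4.82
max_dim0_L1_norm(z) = 6.94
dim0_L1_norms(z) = [2.83, 6.94, 4.8]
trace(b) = 0.08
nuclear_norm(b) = 1.75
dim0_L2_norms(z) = [2.22, 4.14, 3.2]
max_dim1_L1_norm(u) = 6.94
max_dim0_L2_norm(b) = 0.67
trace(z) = -4.37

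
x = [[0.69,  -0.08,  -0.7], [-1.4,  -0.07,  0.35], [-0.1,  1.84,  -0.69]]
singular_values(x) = [1.99, 1.66, 0.45]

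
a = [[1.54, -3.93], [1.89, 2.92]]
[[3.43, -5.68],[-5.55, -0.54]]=a@[[-0.99, -1.57],  [-1.26, 0.83]]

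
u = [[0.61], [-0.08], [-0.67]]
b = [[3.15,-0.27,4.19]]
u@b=[[1.92, -0.16, 2.56], [-0.25, 0.02, -0.34], [-2.11, 0.18, -2.81]]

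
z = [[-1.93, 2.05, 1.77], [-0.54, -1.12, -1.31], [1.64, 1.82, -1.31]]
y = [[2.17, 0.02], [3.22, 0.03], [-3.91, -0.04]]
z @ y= [[-4.51, -0.05],[0.34, 0.01],[14.54, 0.14]]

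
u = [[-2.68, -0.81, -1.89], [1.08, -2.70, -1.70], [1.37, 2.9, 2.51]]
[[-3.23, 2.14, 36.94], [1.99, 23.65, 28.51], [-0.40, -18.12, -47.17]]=u @ [[-0.15, 4.63, -2.38], [-2.75, -2.82, -1.82], [3.1, -6.49, -15.39]]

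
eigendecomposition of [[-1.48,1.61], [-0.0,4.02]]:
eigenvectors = [[1.0, 0.28], [0.00, 0.96]]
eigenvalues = [-1.48, 4.02]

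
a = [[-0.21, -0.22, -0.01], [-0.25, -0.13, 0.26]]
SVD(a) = [[-0.58, -0.81], [-0.81, 0.58]] @ diag([0.45042071222173174, 0.19162771720622215]) @ [[0.72, 0.52, -0.46], [0.14, 0.54, 0.83]]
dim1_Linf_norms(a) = [0.22, 0.26]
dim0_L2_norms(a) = [0.33, 0.26, 0.26]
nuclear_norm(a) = 0.64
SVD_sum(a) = [[-0.19, -0.14, 0.12], [-0.27, -0.19, 0.17]] + [[-0.02, -0.08, -0.13], [0.02, 0.06, 0.09]]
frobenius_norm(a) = 0.49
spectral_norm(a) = 0.45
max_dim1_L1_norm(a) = 0.64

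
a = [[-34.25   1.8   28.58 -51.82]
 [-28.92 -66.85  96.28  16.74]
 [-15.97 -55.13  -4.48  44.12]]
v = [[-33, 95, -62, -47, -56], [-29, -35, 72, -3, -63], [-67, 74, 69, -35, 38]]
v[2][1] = 74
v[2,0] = -67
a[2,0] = -15.97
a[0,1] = 1.8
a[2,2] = -4.48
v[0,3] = -47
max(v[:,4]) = 38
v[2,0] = -67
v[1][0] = -29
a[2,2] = -4.48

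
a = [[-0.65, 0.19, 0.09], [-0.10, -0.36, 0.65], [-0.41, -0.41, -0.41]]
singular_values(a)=[0.8, 0.77, 0.55]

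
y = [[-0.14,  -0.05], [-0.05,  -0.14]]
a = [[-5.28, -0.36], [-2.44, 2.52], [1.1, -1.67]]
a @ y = [[0.76, 0.31], [0.22, -0.23], [-0.07, 0.18]]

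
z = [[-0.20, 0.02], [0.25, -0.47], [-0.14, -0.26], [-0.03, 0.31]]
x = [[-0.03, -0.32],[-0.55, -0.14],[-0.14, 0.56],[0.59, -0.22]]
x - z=[[0.17, -0.34], [-0.8, 0.33], [0.00, 0.82], [0.62, -0.53]]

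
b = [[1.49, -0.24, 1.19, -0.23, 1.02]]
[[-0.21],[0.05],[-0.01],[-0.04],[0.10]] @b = [[-0.31, 0.05, -0.25, 0.05, -0.21], [0.07, -0.01, 0.06, -0.01, 0.05], [-0.01, 0.00, -0.01, 0.0, -0.01], [-0.06, 0.01, -0.05, 0.01, -0.04], [0.15, -0.02, 0.12, -0.02, 0.10]]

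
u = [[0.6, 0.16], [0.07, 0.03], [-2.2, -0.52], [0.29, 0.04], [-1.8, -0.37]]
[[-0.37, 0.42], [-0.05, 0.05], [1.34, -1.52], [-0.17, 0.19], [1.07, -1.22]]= u@[[-0.52, 0.59], [-0.37, 0.42]]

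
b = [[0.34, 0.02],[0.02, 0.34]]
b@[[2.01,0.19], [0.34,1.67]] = [[0.69, 0.10], [0.16, 0.57]]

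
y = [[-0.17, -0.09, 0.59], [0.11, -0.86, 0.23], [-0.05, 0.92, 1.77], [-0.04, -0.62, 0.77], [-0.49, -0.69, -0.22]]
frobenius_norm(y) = 2.63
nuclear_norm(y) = 4.07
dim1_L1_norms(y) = [0.85, 1.2, 2.74, 1.43, 1.4]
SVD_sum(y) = [[0.00, 0.21, 0.45], [-0.00, -0.07, -0.14], [0.01, 0.85, 1.80], [0.0, 0.18, 0.39], [-0.00, -0.21, -0.45]] + [[-0.05, -0.32, 0.15], [-0.12, -0.76, 0.36], [0.01, 0.06, -0.03], [-0.13, -0.79, 0.38], [-0.09, -0.53, 0.25]] + [[-0.12, 0.02, -0.01], [0.23, -0.03, 0.01], [-0.07, 0.01, -0.00], [0.09, -0.01, 0.01], [-0.4, 0.05, -0.02]]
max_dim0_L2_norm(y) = 2.04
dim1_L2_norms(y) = [0.62, 0.9, 2.0, 0.99, 0.87]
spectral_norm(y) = 2.16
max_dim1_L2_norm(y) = 2.0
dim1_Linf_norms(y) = [0.59, 0.86, 1.77, 0.77, 0.69]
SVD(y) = [[-0.23, -0.25, -0.25], [0.07, -0.60, 0.48], [-0.92, 0.04, -0.14], [-0.20, -0.63, 0.18], [0.23, -0.42, -0.81]] @ diag([2.161926876055104, 1.4117735013937636, 0.4979636164952331]) @ [[-0.01,-0.43,-0.90], [0.15,0.89,-0.42], [0.99,-0.13,0.06]]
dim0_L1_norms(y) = [0.86, 3.18, 3.58]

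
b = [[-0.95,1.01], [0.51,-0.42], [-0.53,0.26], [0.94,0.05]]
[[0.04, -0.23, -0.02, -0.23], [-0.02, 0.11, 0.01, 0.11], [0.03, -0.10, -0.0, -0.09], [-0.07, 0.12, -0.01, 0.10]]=b@[[-0.07,0.13,-0.01,0.11], [-0.03,-0.11,-0.03,-0.12]]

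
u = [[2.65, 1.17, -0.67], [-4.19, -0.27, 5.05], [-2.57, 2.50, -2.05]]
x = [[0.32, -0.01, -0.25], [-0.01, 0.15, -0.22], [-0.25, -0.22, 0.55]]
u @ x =[[1.00,0.3,-1.29], [-2.6,-1.11,3.88], [-0.33,0.85,-1.04]]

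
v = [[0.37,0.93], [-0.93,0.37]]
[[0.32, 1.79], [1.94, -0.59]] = v@ [[-1.68,1.21], [1.01,1.44]]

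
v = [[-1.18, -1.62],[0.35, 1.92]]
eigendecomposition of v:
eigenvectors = [[-0.99, 0.49], [0.12, -0.87]]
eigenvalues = [-0.98, 1.72]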